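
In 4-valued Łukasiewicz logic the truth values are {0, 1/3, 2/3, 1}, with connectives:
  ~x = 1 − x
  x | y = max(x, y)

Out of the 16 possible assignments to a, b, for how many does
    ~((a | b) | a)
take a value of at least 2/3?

4

a = 0, b = 0 ↦ 1  ≥
a = 0, b = 1/3 ↦ 2/3  ≥
a = 0, b = 2/3 ↦ 1/3  <
a = 0, b = 1 ↦ 0  <
a = 1/3, b = 0 ↦ 2/3  ≥
a = 1/3, b = 1/3 ↦ 2/3  ≥
a = 1/3, b = 2/3 ↦ 1/3  <
a = 1/3, b = 1 ↦ 0  <
a = 2/3, b = 0 ↦ 1/3  <
a = 2/3, b = 1/3 ↦ 1/3  <
a = 2/3, b = 2/3 ↦ 1/3  <
a = 2/3, b = 1 ↦ 0  <
a = 1, b = 0 ↦ 0  <
a = 1, b = 1/3 ↦ 0  <
a = 1, b = 2/3 ↦ 0  <
a = 1, b = 1 ↦ 0  <
So 4 of the 16 assignments meet the threshold.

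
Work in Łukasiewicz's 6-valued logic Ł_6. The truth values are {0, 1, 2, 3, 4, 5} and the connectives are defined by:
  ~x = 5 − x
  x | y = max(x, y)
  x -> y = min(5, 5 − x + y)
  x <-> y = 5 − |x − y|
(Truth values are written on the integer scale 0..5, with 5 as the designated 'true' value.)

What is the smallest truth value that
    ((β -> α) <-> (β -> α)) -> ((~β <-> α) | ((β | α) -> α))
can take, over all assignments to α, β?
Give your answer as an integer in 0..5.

3

Take α = 0, β = 2:
β -> α = 2 -> 0 = 3
β -> α = 2 -> 0 = 3
(β -> α) <-> (β -> α) = 3 <-> 3 = 5
~β = ~2 = 3
~β <-> α = 3 <-> 0 = 2
β | α = 2 | 0 = 2
(β | α) -> α = 2 -> 0 = 3
(~β <-> α) | ((β | α) -> α) = 2 | 3 = 3
((β -> α) <-> (β -> α)) -> ((~β <-> α) | ((β | α) -> α)) = 5 -> 3 = 3
No assignment yields a value below 3, so this is the minimum.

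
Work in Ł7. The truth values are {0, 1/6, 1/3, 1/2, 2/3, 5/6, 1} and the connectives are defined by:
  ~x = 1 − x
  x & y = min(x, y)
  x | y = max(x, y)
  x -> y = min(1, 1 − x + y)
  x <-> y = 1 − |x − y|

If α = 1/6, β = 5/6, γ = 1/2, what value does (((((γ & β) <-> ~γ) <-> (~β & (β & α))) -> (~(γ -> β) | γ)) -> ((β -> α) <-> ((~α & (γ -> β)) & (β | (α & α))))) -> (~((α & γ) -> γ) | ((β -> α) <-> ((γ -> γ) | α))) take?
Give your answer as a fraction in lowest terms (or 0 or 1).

5/6

γ & β = 1/2 & 5/6 = 1/2
~γ = ~1/2 = 1/2
(γ & β) <-> ~γ = 1/2 <-> 1/2 = 1
~β = ~5/6 = 1/6
β & α = 5/6 & 1/6 = 1/6
~β & (β & α) = 1/6 & 1/6 = 1/6
((γ & β) <-> ~γ) <-> (~β & (β & α)) = 1 <-> 1/6 = 1/6
γ -> β = 1/2 -> 5/6 = 1
~(γ -> β) = ~1 = 0
~(γ -> β) | γ = 0 | 1/2 = 1/2
(((γ & β) <-> ~γ) <-> (~β & (β & α))) -> (~(γ -> β) | γ) = 1/6 -> 1/2 = 1
β -> α = 5/6 -> 1/6 = 1/3
~α = ~1/6 = 5/6
γ -> β = 1/2 -> 5/6 = 1
~α & (γ -> β) = 5/6 & 1 = 5/6
α & α = 1/6 & 1/6 = 1/6
β | (α & α) = 5/6 | 1/6 = 5/6
(~α & (γ -> β)) & (β | (α & α)) = 5/6 & 5/6 = 5/6
(β -> α) <-> ((~α & (γ -> β)) & (β | (α & α))) = 1/3 <-> 5/6 = 1/2
((((γ & β) <-> ~γ) <-> (~β & (β & α))) -> (~(γ -> β) | γ)) -> ((β -> α) <-> ((~α & (γ -> β)) & (β | (α & α)))) = 1 -> 1/2 = 1/2
α & γ = 1/6 & 1/2 = 1/6
(α & γ) -> γ = 1/6 -> 1/2 = 1
~((α & γ) -> γ) = ~1 = 0
β -> α = 5/6 -> 1/6 = 1/3
γ -> γ = 1/2 -> 1/2 = 1
(γ -> γ) | α = 1 | 1/6 = 1
(β -> α) <-> ((γ -> γ) | α) = 1/3 <-> 1 = 1/3
~((α & γ) -> γ) | ((β -> α) <-> ((γ -> γ) | α)) = 0 | 1/3 = 1/3
(((((γ & β) <-> ~γ) <-> (~β & (β & α))) -> (~(γ -> β) | γ)) -> ((β -> α) <-> ((~α & (γ -> β)) & (β | (α & α))))) -> (~((α & γ) -> γ) | ((β -> α) <-> ((γ -> γ) | α))) = 1/2 -> 1/3 = 5/6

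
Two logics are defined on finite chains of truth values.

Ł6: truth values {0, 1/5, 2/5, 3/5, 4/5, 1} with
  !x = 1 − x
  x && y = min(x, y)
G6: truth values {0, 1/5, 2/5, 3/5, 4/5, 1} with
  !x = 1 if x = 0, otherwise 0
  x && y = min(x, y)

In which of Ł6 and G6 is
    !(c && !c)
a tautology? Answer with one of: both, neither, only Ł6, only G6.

In Ł6: at c = 1/5 the value is 4/5 — not a tautology.
In G6: every assignment gives 1 — tautology.

only G6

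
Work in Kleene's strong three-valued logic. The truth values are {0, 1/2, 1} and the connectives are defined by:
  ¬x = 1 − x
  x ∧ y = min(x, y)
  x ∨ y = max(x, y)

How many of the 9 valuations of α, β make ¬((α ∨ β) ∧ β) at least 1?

α = 0, β = 0 ↦ 1  ≥
α = 0, β = 1/2 ↦ 1/2  <
α = 0, β = 1 ↦ 0  <
α = 1/2, β = 0 ↦ 1  ≥
α = 1/2, β = 1/2 ↦ 1/2  <
α = 1/2, β = 1 ↦ 0  <
α = 1, β = 0 ↦ 1  ≥
α = 1, β = 1/2 ↦ 1/2  <
α = 1, β = 1 ↦ 0  <
So 3 of the 9 assignments meet the threshold.

3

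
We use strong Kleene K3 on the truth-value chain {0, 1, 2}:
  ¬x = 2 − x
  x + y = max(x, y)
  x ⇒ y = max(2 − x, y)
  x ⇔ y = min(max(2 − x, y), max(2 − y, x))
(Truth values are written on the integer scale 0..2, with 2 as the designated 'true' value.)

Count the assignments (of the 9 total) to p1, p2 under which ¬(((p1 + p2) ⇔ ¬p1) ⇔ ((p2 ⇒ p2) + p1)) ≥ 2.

4

p1 = 0, p2 = 0 ↦ 2  ≥
p1 = 0, p2 = 1 ↦ 1  <
p1 = 0, p2 = 2 ↦ 0  <
p1 = 1, p2 = 0 ↦ 1  <
p1 = 1, p2 = 1 ↦ 1  <
p1 = 1, p2 = 2 ↦ 1  <
p1 = 2, p2 = 0 ↦ 2  ≥
p1 = 2, p2 = 1 ↦ 2  ≥
p1 = 2, p2 = 2 ↦ 2  ≥
So 4 of the 9 assignments meet the threshold.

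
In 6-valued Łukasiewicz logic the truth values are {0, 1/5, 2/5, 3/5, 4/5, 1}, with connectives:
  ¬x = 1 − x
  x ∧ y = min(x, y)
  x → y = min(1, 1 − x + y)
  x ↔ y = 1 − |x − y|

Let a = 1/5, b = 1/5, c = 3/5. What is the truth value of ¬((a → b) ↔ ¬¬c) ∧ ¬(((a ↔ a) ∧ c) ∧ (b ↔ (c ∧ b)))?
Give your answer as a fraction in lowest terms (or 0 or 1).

a → b = 1/5 → 1/5 = 1
¬c = ¬3/5 = 2/5
¬¬c = ¬2/5 = 3/5
(a → b) ↔ ¬¬c = 1 ↔ 3/5 = 3/5
¬((a → b) ↔ ¬¬c) = ¬3/5 = 2/5
a ↔ a = 1/5 ↔ 1/5 = 1
(a ↔ a) ∧ c = 1 ∧ 3/5 = 3/5
c ∧ b = 3/5 ∧ 1/5 = 1/5
b ↔ (c ∧ b) = 1/5 ↔ 1/5 = 1
((a ↔ a) ∧ c) ∧ (b ↔ (c ∧ b)) = 3/5 ∧ 1 = 3/5
¬(((a ↔ a) ∧ c) ∧ (b ↔ (c ∧ b))) = ¬3/5 = 2/5
¬((a → b) ↔ ¬¬c) ∧ ¬(((a ↔ a) ∧ c) ∧ (b ↔ (c ∧ b))) = 2/5 ∧ 2/5 = 2/5

2/5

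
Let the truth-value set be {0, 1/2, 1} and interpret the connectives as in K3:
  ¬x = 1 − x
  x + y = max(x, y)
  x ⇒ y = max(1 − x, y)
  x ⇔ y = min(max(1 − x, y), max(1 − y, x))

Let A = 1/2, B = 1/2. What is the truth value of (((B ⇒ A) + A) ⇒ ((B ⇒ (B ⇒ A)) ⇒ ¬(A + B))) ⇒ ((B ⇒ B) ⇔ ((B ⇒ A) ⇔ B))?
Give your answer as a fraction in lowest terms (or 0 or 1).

B ⇒ A = 1/2 ⇒ 1/2 = 1/2
(B ⇒ A) + A = 1/2 + 1/2 = 1/2
B ⇒ A = 1/2 ⇒ 1/2 = 1/2
B ⇒ (B ⇒ A) = 1/2 ⇒ 1/2 = 1/2
A + B = 1/2 + 1/2 = 1/2
¬(A + B) = ¬1/2 = 1/2
(B ⇒ (B ⇒ A)) ⇒ ¬(A + B) = 1/2 ⇒ 1/2 = 1/2
((B ⇒ A) + A) ⇒ ((B ⇒ (B ⇒ A)) ⇒ ¬(A + B)) = 1/2 ⇒ 1/2 = 1/2
B ⇒ B = 1/2 ⇒ 1/2 = 1/2
B ⇒ A = 1/2 ⇒ 1/2 = 1/2
(B ⇒ A) ⇔ B = 1/2 ⇔ 1/2 = 1/2
(B ⇒ B) ⇔ ((B ⇒ A) ⇔ B) = 1/2 ⇔ 1/2 = 1/2
(((B ⇒ A) + A) ⇒ ((B ⇒ (B ⇒ A)) ⇒ ¬(A + B))) ⇒ ((B ⇒ B) ⇔ ((B ⇒ A) ⇔ B)) = 1/2 ⇒ 1/2 = 1/2

1/2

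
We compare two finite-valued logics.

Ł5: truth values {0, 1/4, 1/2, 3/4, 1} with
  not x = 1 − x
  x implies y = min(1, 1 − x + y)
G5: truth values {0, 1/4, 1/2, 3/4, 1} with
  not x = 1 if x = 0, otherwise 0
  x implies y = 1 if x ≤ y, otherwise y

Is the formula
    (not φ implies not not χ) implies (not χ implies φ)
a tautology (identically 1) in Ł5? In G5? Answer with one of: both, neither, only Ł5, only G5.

only Ł5

In Ł5: every assignment gives 1 — tautology.
In G5: at φ = 1/4, χ = 0 the value is 1/4 — not a tautology.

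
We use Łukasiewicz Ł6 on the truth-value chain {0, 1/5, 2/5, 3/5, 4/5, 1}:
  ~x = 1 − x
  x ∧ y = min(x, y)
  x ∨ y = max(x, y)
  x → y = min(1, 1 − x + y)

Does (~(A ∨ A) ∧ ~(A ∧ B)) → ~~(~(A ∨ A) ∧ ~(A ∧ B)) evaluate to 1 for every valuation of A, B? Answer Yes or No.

Yes

At A = 2/5, B = 3/5, for instance:
A ∨ A = 2/5 ∨ 2/5 = 2/5
~(A ∨ A) = ~2/5 = 3/5
A ∧ B = 2/5 ∧ 3/5 = 2/5
~(A ∧ B) = ~2/5 = 3/5
~(A ∨ A) ∧ ~(A ∧ B) = 3/5 ∧ 3/5 = 3/5
~(~(A ∨ A) ∧ ~(A ∧ B)) = ~3/5 = 2/5
~~(~(A ∨ A) ∧ ~(A ∧ B)) = ~2/5 = 3/5
(~(A ∨ A) ∧ ~(A ∧ B)) → ~~(~(A ∨ A) ∧ ~(A ∧ B)) = 3/5 → 3/5 = 1
and checking the remaining 35 assignments likewise gives ≥ 1 in every case.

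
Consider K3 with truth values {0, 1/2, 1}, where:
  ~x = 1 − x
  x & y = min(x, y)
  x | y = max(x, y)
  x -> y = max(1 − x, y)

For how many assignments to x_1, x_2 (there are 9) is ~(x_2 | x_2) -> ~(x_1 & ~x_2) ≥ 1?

x_1 = 0, x_2 = 0 ↦ 1  ≥
x_1 = 0, x_2 = 1/2 ↦ 1  ≥
x_1 = 0, x_2 = 1 ↦ 1  ≥
x_1 = 1/2, x_2 = 0 ↦ 1/2  <
x_1 = 1/2, x_2 = 1/2 ↦ 1/2  <
x_1 = 1/2, x_2 = 1 ↦ 1  ≥
x_1 = 1, x_2 = 0 ↦ 0  <
x_1 = 1, x_2 = 1/2 ↦ 1/2  <
x_1 = 1, x_2 = 1 ↦ 1  ≥
So 5 of the 9 assignments meet the threshold.

5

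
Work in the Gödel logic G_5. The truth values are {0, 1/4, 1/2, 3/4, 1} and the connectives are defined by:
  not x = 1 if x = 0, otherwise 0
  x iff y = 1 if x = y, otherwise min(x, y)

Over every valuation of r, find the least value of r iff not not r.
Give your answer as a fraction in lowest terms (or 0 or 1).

Take r = 1/4:
not r = not 1/4 = 0
not not r = not 0 = 1
r iff not not r = 1/4 iff 1 = 1/4
No assignment yields a value below 1/4, so this is the minimum.

1/4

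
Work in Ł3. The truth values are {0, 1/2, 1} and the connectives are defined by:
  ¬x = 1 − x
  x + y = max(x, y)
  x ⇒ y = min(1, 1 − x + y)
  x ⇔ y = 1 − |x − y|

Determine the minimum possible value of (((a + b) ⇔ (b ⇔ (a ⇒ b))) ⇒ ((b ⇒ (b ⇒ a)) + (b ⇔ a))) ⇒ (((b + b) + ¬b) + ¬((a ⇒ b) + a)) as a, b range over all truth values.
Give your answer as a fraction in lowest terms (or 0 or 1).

Take a = 0, b = 1/2:
a + b = 0 + 1/2 = 1/2
a ⇒ b = 0 ⇒ 1/2 = 1
b ⇔ (a ⇒ b) = 1/2 ⇔ 1 = 1/2
(a + b) ⇔ (b ⇔ (a ⇒ b)) = 1/2 ⇔ 1/2 = 1
b ⇒ a = 1/2 ⇒ 0 = 1/2
b ⇒ (b ⇒ a) = 1/2 ⇒ 1/2 = 1
b ⇔ a = 1/2 ⇔ 0 = 1/2
(b ⇒ (b ⇒ a)) + (b ⇔ a) = 1 + 1/2 = 1
((a + b) ⇔ (b ⇔ (a ⇒ b))) ⇒ ((b ⇒ (b ⇒ a)) + (b ⇔ a)) = 1 ⇒ 1 = 1
b + b = 1/2 + 1/2 = 1/2
¬b = ¬1/2 = 1/2
(b + b) + ¬b = 1/2 + 1/2 = 1/2
a ⇒ b = 0 ⇒ 1/2 = 1
(a ⇒ b) + a = 1 + 0 = 1
¬((a ⇒ b) + a) = ¬1 = 0
((b + b) + ¬b) + ¬((a ⇒ b) + a) = 1/2 + 0 = 1/2
(((a + b) ⇔ (b ⇔ (a ⇒ b))) ⇒ ((b ⇒ (b ⇒ a)) + (b ⇔ a))) ⇒ (((b + b) + ¬b) + ¬((a ⇒ b) + a)) = 1 ⇒ 1/2 = 1/2
No assignment yields a value below 1/2, so this is the minimum.

1/2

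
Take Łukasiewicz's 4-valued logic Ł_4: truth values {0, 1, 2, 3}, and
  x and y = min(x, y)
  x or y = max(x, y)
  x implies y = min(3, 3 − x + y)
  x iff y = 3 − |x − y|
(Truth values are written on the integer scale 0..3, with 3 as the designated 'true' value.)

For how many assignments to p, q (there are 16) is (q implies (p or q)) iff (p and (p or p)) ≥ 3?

4

p = 0, q = 0 ↦ 0  <
p = 0, q = 1 ↦ 0  <
p = 0, q = 2 ↦ 0  <
p = 0, q = 3 ↦ 0  <
p = 1, q = 0 ↦ 1  <
p = 1, q = 1 ↦ 1  <
p = 1, q = 2 ↦ 1  <
p = 1, q = 3 ↦ 1  <
p = 2, q = 0 ↦ 2  <
p = 2, q = 1 ↦ 2  <
p = 2, q = 2 ↦ 2  <
p = 2, q = 3 ↦ 2  <
p = 3, q = 0 ↦ 3  ≥
p = 3, q = 1 ↦ 3  ≥
p = 3, q = 2 ↦ 3  ≥
p = 3, q = 3 ↦ 3  ≥
So 4 of the 16 assignments meet the threshold.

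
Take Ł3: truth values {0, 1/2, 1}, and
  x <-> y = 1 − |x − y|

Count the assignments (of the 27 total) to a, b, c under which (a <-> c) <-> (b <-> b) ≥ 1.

value 1: 9 assignments (counts)
value 1/2: 12 assignments
value 0: 6 assignments
So 9 of the 27 assignments meet the threshold.

9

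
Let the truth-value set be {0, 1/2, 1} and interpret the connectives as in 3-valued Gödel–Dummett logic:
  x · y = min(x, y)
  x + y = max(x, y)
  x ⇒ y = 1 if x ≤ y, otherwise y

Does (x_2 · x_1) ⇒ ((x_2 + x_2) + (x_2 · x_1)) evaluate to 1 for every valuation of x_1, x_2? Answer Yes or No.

Yes

x_1 = 0, x_2 = 0 ↦ 1
x_1 = 0, x_2 = 1/2 ↦ 1
x_1 = 0, x_2 = 1 ↦ 1
x_1 = 1/2, x_2 = 0 ↦ 1
x_1 = 1/2, x_2 = 1/2 ↦ 1
x_1 = 1/2, x_2 = 1 ↦ 1
x_1 = 1, x_2 = 0 ↦ 1
x_1 = 1, x_2 = 1/2 ↦ 1
x_1 = 1, x_2 = 1 ↦ 1
Every assignment gives a value ≥ 1.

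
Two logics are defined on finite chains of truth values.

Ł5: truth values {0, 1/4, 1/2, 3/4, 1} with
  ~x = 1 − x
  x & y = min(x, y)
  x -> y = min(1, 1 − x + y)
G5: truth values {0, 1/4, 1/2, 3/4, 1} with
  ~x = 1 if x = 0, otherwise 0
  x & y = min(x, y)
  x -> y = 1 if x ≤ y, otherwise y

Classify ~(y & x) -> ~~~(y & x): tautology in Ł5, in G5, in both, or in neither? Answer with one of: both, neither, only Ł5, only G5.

In Ł5: every assignment gives 1 — tautology.
In G5: every assignment gives 1 — tautology.

both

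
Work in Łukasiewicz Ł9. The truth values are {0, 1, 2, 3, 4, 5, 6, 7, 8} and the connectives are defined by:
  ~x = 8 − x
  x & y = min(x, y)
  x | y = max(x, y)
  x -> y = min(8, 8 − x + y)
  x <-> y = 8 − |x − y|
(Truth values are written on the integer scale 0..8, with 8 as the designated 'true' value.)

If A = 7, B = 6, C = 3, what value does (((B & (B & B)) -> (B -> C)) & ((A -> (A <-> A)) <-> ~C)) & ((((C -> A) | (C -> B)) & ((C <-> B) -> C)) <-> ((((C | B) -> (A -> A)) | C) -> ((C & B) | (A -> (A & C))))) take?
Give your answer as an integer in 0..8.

B & B = 6 & 6 = 6
B & (B & B) = 6 & 6 = 6
B -> C = 6 -> 3 = 5
(B & (B & B)) -> (B -> C) = 6 -> 5 = 7
A <-> A = 7 <-> 7 = 8
A -> (A <-> A) = 7 -> 8 = 8
~C = ~3 = 5
(A -> (A <-> A)) <-> ~C = 8 <-> 5 = 5
((B & (B & B)) -> (B -> C)) & ((A -> (A <-> A)) <-> ~C) = 7 & 5 = 5
C -> A = 3 -> 7 = 8
C -> B = 3 -> 6 = 8
(C -> A) | (C -> B) = 8 | 8 = 8
C <-> B = 3 <-> 6 = 5
(C <-> B) -> C = 5 -> 3 = 6
((C -> A) | (C -> B)) & ((C <-> B) -> C) = 8 & 6 = 6
C | B = 3 | 6 = 6
A -> A = 7 -> 7 = 8
(C | B) -> (A -> A) = 6 -> 8 = 8
((C | B) -> (A -> A)) | C = 8 | 3 = 8
C & B = 3 & 6 = 3
A & C = 7 & 3 = 3
A -> (A & C) = 7 -> 3 = 4
(C & B) | (A -> (A & C)) = 3 | 4 = 4
(((C | B) -> (A -> A)) | C) -> ((C & B) | (A -> (A & C))) = 8 -> 4 = 4
(((C -> A) | (C -> B)) & ((C <-> B) -> C)) <-> ((((C | B) -> (A -> A)) | C) -> ((C & B) | (A -> (A & C)))) = 6 <-> 4 = 6
(((B & (B & B)) -> (B -> C)) & ((A -> (A <-> A)) <-> ~C)) & ((((C -> A) | (C -> B)) & ((C <-> B) -> C)) <-> ((((C | B) -> (A -> A)) | C) -> ((C & B) | (A -> (A & C))))) = 5 & 6 = 5

5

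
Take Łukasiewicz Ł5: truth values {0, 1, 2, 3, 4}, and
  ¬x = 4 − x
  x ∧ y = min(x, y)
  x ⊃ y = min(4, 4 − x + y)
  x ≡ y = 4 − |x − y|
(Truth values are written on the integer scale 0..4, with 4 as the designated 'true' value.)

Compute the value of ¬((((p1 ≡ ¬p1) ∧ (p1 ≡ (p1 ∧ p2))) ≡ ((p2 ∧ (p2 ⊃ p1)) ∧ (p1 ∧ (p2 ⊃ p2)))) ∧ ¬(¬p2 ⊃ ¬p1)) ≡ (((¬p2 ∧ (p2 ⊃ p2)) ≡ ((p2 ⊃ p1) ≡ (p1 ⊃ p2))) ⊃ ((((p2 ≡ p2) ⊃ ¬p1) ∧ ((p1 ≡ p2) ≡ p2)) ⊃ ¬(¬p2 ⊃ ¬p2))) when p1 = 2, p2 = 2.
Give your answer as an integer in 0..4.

4

¬p1 = ¬2 = 2
p1 ≡ ¬p1 = 2 ≡ 2 = 4
p1 ∧ p2 = 2 ∧ 2 = 2
p1 ≡ (p1 ∧ p2) = 2 ≡ 2 = 4
(p1 ≡ ¬p1) ∧ (p1 ≡ (p1 ∧ p2)) = 4 ∧ 4 = 4
p2 ⊃ p1 = 2 ⊃ 2 = 4
p2 ∧ (p2 ⊃ p1) = 2 ∧ 4 = 2
p2 ⊃ p2 = 2 ⊃ 2 = 4
p1 ∧ (p2 ⊃ p2) = 2 ∧ 4 = 2
(p2 ∧ (p2 ⊃ p1)) ∧ (p1 ∧ (p2 ⊃ p2)) = 2 ∧ 2 = 2
((p1 ≡ ¬p1) ∧ (p1 ≡ (p1 ∧ p2))) ≡ ((p2 ∧ (p2 ⊃ p1)) ∧ (p1 ∧ (p2 ⊃ p2))) = 4 ≡ 2 = 2
¬p2 = ¬2 = 2
¬p1 = ¬2 = 2
¬p2 ⊃ ¬p1 = 2 ⊃ 2 = 4
¬(¬p2 ⊃ ¬p1) = ¬4 = 0
(((p1 ≡ ¬p1) ∧ (p1 ≡ (p1 ∧ p2))) ≡ ((p2 ∧ (p2 ⊃ p1)) ∧ (p1 ∧ (p2 ⊃ p2)))) ∧ ¬(¬p2 ⊃ ¬p1) = 2 ∧ 0 = 0
¬((((p1 ≡ ¬p1) ∧ (p1 ≡ (p1 ∧ p2))) ≡ ((p2 ∧ (p2 ⊃ p1)) ∧ (p1 ∧ (p2 ⊃ p2)))) ∧ ¬(¬p2 ⊃ ¬p1)) = ¬0 = 4
¬p2 = ¬2 = 2
p2 ⊃ p2 = 2 ⊃ 2 = 4
¬p2 ∧ (p2 ⊃ p2) = 2 ∧ 4 = 2
p2 ⊃ p1 = 2 ⊃ 2 = 4
p1 ⊃ p2 = 2 ⊃ 2 = 4
(p2 ⊃ p1) ≡ (p1 ⊃ p2) = 4 ≡ 4 = 4
(¬p2 ∧ (p2 ⊃ p2)) ≡ ((p2 ⊃ p1) ≡ (p1 ⊃ p2)) = 2 ≡ 4 = 2
p2 ≡ p2 = 2 ≡ 2 = 4
¬p1 = ¬2 = 2
(p2 ≡ p2) ⊃ ¬p1 = 4 ⊃ 2 = 2
p1 ≡ p2 = 2 ≡ 2 = 4
(p1 ≡ p2) ≡ p2 = 4 ≡ 2 = 2
((p2 ≡ p2) ⊃ ¬p1) ∧ ((p1 ≡ p2) ≡ p2) = 2 ∧ 2 = 2
¬p2 = ¬2 = 2
¬p2 = ¬2 = 2
¬p2 ⊃ ¬p2 = 2 ⊃ 2 = 4
¬(¬p2 ⊃ ¬p2) = ¬4 = 0
(((p2 ≡ p2) ⊃ ¬p1) ∧ ((p1 ≡ p2) ≡ p2)) ⊃ ¬(¬p2 ⊃ ¬p2) = 2 ⊃ 0 = 2
((¬p2 ∧ (p2 ⊃ p2)) ≡ ((p2 ⊃ p1) ≡ (p1 ⊃ p2))) ⊃ ((((p2 ≡ p2) ⊃ ¬p1) ∧ ((p1 ≡ p2) ≡ p2)) ⊃ ¬(¬p2 ⊃ ¬p2)) = 2 ⊃ 2 = 4
¬((((p1 ≡ ¬p1) ∧ (p1 ≡ (p1 ∧ p2))) ≡ ((p2 ∧ (p2 ⊃ p1)) ∧ (p1 ∧ (p2 ⊃ p2)))) ∧ ¬(¬p2 ⊃ ¬p1)) ≡ (((¬p2 ∧ (p2 ⊃ p2)) ≡ ((p2 ⊃ p1) ≡ (p1 ⊃ p2))) ⊃ ((((p2 ≡ p2) ⊃ ¬p1) ∧ ((p1 ≡ p2) ≡ p2)) ⊃ ¬(¬p2 ⊃ ¬p2))) = 4 ≡ 4 = 4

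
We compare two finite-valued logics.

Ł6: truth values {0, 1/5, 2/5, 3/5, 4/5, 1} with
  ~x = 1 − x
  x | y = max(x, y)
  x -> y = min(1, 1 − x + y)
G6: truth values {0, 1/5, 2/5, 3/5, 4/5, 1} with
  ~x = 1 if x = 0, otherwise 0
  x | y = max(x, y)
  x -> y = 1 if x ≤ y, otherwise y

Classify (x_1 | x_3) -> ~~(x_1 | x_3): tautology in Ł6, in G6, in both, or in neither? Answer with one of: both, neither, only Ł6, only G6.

both

In Ł6: every assignment gives 1 — tautology.
In G6: every assignment gives 1 — tautology.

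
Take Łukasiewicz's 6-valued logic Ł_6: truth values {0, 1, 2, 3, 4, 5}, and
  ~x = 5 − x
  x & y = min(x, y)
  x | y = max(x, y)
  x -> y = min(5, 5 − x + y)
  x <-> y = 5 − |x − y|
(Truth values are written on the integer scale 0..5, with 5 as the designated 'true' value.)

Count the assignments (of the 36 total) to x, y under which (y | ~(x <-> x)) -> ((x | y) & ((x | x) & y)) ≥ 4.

value 5: 21 assignments (counts)
value 4: 5 assignments (counts)
value 3: 4 assignments
value 2: 3 assignments
value 1: 2 assignments
value 0: 1 assignment
So 26 of the 36 assignments meet the threshold.

26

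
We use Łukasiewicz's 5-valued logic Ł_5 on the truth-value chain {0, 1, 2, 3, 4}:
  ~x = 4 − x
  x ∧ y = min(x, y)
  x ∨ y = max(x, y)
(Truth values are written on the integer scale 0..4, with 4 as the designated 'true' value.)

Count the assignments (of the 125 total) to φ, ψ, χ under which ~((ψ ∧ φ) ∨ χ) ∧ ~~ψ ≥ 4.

value 4: 1 assignment (counts)
value 3: 7 assignments
value 2: 25 assignments
value 1: 43 assignments
value 0: 49 assignments
So 1 of the 125 assignments meets the threshold.

1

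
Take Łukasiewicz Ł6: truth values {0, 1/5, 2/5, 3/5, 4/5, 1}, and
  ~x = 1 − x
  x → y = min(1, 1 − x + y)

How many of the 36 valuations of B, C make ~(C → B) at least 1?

value 1: 1 assignment (counts)
value 4/5: 2 assignments
value 3/5: 3 assignments
value 2/5: 4 assignments
value 1/5: 5 assignments
value 0: 21 assignments
So 1 of the 36 assignments meets the threshold.

1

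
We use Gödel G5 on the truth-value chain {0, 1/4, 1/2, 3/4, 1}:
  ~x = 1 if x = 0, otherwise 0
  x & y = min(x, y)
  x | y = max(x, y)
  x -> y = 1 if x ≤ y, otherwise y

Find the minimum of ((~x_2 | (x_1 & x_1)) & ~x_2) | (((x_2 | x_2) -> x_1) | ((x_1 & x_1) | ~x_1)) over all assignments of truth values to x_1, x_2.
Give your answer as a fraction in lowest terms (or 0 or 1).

1/4

Take x_1 = 1/4, x_2 = 1/2:
~x_2 = ~1/2 = 0
x_1 & x_1 = 1/4 & 1/4 = 1/4
~x_2 | (x_1 & x_1) = 0 | 1/4 = 1/4
~x_2 = ~1/2 = 0
(~x_2 | (x_1 & x_1)) & ~x_2 = 1/4 & 0 = 0
x_2 | x_2 = 1/2 | 1/2 = 1/2
(x_2 | x_2) -> x_1 = 1/2 -> 1/4 = 1/4
x_1 & x_1 = 1/4 & 1/4 = 1/4
~x_1 = ~1/4 = 0
(x_1 & x_1) | ~x_1 = 1/4 | 0 = 1/4
((x_2 | x_2) -> x_1) | ((x_1 & x_1) | ~x_1) = 1/4 | 1/4 = 1/4
((~x_2 | (x_1 & x_1)) & ~x_2) | (((x_2 | x_2) -> x_1) | ((x_1 & x_1) | ~x_1)) = 0 | 1/4 = 1/4
No assignment yields a value below 1/4, so this is the minimum.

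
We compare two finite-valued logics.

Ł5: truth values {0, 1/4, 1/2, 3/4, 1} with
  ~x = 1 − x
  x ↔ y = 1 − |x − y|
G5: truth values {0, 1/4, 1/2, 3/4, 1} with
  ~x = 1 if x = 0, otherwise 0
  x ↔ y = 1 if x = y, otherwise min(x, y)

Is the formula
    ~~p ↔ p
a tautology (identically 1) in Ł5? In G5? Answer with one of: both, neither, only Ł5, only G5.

In Ł5: every assignment gives 1 — tautology.
In G5: at p = 1/4 the value is 1/4 — not a tautology.

only Ł5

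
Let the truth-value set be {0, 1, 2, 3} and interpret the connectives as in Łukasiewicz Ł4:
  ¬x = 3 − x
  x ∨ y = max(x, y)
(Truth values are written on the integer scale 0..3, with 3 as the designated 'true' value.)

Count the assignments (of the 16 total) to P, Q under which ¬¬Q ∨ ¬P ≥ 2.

P = 0, Q = 0 ↦ 3  ≥
P = 0, Q = 1 ↦ 3  ≥
P = 0, Q = 2 ↦ 3  ≥
P = 0, Q = 3 ↦ 3  ≥
P = 1, Q = 0 ↦ 2  ≥
P = 1, Q = 1 ↦ 2  ≥
P = 1, Q = 2 ↦ 2  ≥
P = 1, Q = 3 ↦ 3  ≥
P = 2, Q = 0 ↦ 1  <
P = 2, Q = 1 ↦ 1  <
P = 2, Q = 2 ↦ 2  ≥
P = 2, Q = 3 ↦ 3  ≥
P = 3, Q = 0 ↦ 0  <
P = 3, Q = 1 ↦ 1  <
P = 3, Q = 2 ↦ 2  ≥
P = 3, Q = 3 ↦ 3  ≥
So 12 of the 16 assignments meet the threshold.

12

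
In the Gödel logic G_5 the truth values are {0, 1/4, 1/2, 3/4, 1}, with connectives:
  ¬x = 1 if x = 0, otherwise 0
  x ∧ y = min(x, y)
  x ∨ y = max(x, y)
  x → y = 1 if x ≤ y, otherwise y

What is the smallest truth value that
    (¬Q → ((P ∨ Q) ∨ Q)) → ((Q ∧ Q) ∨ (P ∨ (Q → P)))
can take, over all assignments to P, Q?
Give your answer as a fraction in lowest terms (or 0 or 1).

Take P = 0, Q = 1/4:
¬Q = ¬1/4 = 0
P ∨ Q = 0 ∨ 1/4 = 1/4
(P ∨ Q) ∨ Q = 1/4 ∨ 1/4 = 1/4
¬Q → ((P ∨ Q) ∨ Q) = 0 → 1/4 = 1
Q ∧ Q = 1/4 ∧ 1/4 = 1/4
Q → P = 1/4 → 0 = 0
P ∨ (Q → P) = 0 ∨ 0 = 0
(Q ∧ Q) ∨ (P ∨ (Q → P)) = 1/4 ∨ 0 = 1/4
(¬Q → ((P ∨ Q) ∨ Q)) → ((Q ∧ Q) ∨ (P ∨ (Q → P))) = 1 → 1/4 = 1/4
No assignment yields a value below 1/4, so this is the minimum.

1/4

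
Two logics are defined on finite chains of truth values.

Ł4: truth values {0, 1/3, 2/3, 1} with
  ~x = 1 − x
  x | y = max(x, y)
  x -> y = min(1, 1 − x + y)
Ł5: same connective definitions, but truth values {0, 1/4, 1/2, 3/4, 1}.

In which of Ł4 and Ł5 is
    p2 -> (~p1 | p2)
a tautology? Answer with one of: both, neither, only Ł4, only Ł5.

both

In Ł4: every assignment gives 1 — tautology.
In Ł5: every assignment gives 1 — tautology.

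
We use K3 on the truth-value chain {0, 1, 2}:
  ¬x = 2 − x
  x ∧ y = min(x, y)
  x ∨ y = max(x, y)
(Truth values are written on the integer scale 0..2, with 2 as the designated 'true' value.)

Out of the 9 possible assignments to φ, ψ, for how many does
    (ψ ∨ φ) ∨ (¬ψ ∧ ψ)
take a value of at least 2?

5

φ = 0, ψ = 0 ↦ 0  <
φ = 0, ψ = 1 ↦ 1  <
φ = 0, ψ = 2 ↦ 2  ≥
φ = 1, ψ = 0 ↦ 1  <
φ = 1, ψ = 1 ↦ 1  <
φ = 1, ψ = 2 ↦ 2  ≥
φ = 2, ψ = 0 ↦ 2  ≥
φ = 2, ψ = 1 ↦ 2  ≥
φ = 2, ψ = 2 ↦ 2  ≥
So 5 of the 9 assignments meet the threshold.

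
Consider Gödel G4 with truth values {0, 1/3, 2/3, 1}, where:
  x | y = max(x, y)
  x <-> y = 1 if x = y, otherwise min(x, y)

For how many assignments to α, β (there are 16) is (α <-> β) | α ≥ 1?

7

α = 0, β = 0 ↦ 1  ≥
α = 0, β = 1/3 ↦ 0  <
α = 0, β = 2/3 ↦ 0  <
α = 0, β = 1 ↦ 0  <
α = 1/3, β = 0 ↦ 1/3  <
α = 1/3, β = 1/3 ↦ 1  ≥
α = 1/3, β = 2/3 ↦ 1/3  <
α = 1/3, β = 1 ↦ 1/3  <
α = 2/3, β = 0 ↦ 2/3  <
α = 2/3, β = 1/3 ↦ 2/3  <
α = 2/3, β = 2/3 ↦ 1  ≥
α = 2/3, β = 1 ↦ 2/3  <
α = 1, β = 0 ↦ 1  ≥
α = 1, β = 1/3 ↦ 1  ≥
α = 1, β = 2/3 ↦ 1  ≥
α = 1, β = 1 ↦ 1  ≥
So 7 of the 16 assignments meet the threshold.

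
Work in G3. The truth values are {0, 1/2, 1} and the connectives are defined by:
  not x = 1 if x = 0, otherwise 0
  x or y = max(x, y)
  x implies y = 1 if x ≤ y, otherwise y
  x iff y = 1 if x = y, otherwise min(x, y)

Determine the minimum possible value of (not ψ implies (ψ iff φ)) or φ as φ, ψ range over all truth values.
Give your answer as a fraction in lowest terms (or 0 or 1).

1/2

Take φ = 1/2, ψ = 0:
not ψ = not 0 = 1
ψ iff φ = 0 iff 1/2 = 0
not ψ implies (ψ iff φ) = 1 implies 0 = 0
(not ψ implies (ψ iff φ)) or φ = 0 or 1/2 = 1/2
No assignment yields a value below 1/2, so this is the minimum.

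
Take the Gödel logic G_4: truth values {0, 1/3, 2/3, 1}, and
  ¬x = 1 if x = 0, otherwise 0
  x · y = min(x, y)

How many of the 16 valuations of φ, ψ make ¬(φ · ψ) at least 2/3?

7

φ = 0, ψ = 0 ↦ 1  ≥
φ = 0, ψ = 1/3 ↦ 1  ≥
φ = 0, ψ = 2/3 ↦ 1  ≥
φ = 0, ψ = 1 ↦ 1  ≥
φ = 1/3, ψ = 0 ↦ 1  ≥
φ = 1/3, ψ = 1/3 ↦ 0  <
φ = 1/3, ψ = 2/3 ↦ 0  <
φ = 1/3, ψ = 1 ↦ 0  <
φ = 2/3, ψ = 0 ↦ 1  ≥
φ = 2/3, ψ = 1/3 ↦ 0  <
φ = 2/3, ψ = 2/3 ↦ 0  <
φ = 2/3, ψ = 1 ↦ 0  <
φ = 1, ψ = 0 ↦ 1  ≥
φ = 1, ψ = 1/3 ↦ 0  <
φ = 1, ψ = 2/3 ↦ 0  <
φ = 1, ψ = 1 ↦ 0  <
So 7 of the 16 assignments meet the threshold.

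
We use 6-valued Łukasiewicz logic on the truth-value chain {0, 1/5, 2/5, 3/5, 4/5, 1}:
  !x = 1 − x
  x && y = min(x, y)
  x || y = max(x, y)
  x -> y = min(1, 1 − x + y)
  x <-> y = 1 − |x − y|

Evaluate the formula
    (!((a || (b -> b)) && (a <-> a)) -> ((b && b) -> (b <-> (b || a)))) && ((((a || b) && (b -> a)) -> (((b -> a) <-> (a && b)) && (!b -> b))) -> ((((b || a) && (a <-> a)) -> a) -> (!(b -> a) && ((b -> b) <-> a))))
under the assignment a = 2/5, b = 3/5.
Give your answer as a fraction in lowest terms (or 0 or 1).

2/5

b -> b = 3/5 -> 3/5 = 1
a || (b -> b) = 2/5 || 1 = 1
a <-> a = 2/5 <-> 2/5 = 1
(a || (b -> b)) && (a <-> a) = 1 && 1 = 1
!((a || (b -> b)) && (a <-> a)) = !1 = 0
b && b = 3/5 && 3/5 = 3/5
b || a = 3/5 || 2/5 = 3/5
b <-> (b || a) = 3/5 <-> 3/5 = 1
(b && b) -> (b <-> (b || a)) = 3/5 -> 1 = 1
!((a || (b -> b)) && (a <-> a)) -> ((b && b) -> (b <-> (b || a))) = 0 -> 1 = 1
a || b = 2/5 || 3/5 = 3/5
b -> a = 3/5 -> 2/5 = 4/5
(a || b) && (b -> a) = 3/5 && 4/5 = 3/5
b -> a = 3/5 -> 2/5 = 4/5
a && b = 2/5 && 3/5 = 2/5
(b -> a) <-> (a && b) = 4/5 <-> 2/5 = 3/5
!b = !3/5 = 2/5
!b -> b = 2/5 -> 3/5 = 1
((b -> a) <-> (a && b)) && (!b -> b) = 3/5 && 1 = 3/5
((a || b) && (b -> a)) -> (((b -> a) <-> (a && b)) && (!b -> b)) = 3/5 -> 3/5 = 1
b || a = 3/5 || 2/5 = 3/5
a <-> a = 2/5 <-> 2/5 = 1
(b || a) && (a <-> a) = 3/5 && 1 = 3/5
((b || a) && (a <-> a)) -> a = 3/5 -> 2/5 = 4/5
b -> a = 3/5 -> 2/5 = 4/5
!(b -> a) = !4/5 = 1/5
b -> b = 3/5 -> 3/5 = 1
(b -> b) <-> a = 1 <-> 2/5 = 2/5
!(b -> a) && ((b -> b) <-> a) = 1/5 && 2/5 = 1/5
(((b || a) && (a <-> a)) -> a) -> (!(b -> a) && ((b -> b) <-> a)) = 4/5 -> 1/5 = 2/5
(((a || b) && (b -> a)) -> (((b -> a) <-> (a && b)) && (!b -> b))) -> ((((b || a) && (a <-> a)) -> a) -> (!(b -> a) && ((b -> b) <-> a))) = 1 -> 2/5 = 2/5
(!((a || (b -> b)) && (a <-> a)) -> ((b && b) -> (b <-> (b || a)))) && ((((a || b) && (b -> a)) -> (((b -> a) <-> (a && b)) && (!b -> b))) -> ((((b || a) && (a <-> a)) -> a) -> (!(b -> a) && ((b -> b) <-> a)))) = 1 && 2/5 = 2/5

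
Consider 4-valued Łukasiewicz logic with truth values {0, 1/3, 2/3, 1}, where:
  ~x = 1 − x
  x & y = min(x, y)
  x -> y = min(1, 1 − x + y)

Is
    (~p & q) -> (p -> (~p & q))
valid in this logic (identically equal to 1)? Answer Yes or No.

p = 0, q = 0 ↦ 1
p = 0, q = 1/3 ↦ 1
p = 0, q = 2/3 ↦ 1
p = 0, q = 1 ↦ 1
p = 1/3, q = 0 ↦ 1
p = 1/3, q = 1/3 ↦ 1
p = 1/3, q = 2/3 ↦ 1
p = 1/3, q = 1 ↦ 1
p = 2/3, q = 0 ↦ 1
p = 2/3, q = 1/3 ↦ 1
p = 2/3, q = 2/3 ↦ 1
p = 2/3, q = 1 ↦ 1
p = 1, q = 0 ↦ 1
p = 1, q = 1/3 ↦ 1
p = 1, q = 2/3 ↦ 1
p = 1, q = 1 ↦ 1
Every assignment gives a value ≥ 1.

Yes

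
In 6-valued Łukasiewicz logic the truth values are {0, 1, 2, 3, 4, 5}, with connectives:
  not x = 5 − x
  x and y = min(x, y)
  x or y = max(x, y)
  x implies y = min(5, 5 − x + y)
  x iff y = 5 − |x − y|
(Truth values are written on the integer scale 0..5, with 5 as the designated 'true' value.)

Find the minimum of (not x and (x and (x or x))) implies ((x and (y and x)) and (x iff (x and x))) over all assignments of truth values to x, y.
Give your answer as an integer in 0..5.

Take x = 2, y = 0:
not x = not 2 = 3
x or x = 2 or 2 = 2
x and (x or x) = 2 and 2 = 2
not x and (x and (x or x)) = 3 and 2 = 2
y and x = 0 and 2 = 0
x and (y and x) = 2 and 0 = 0
x and x = 2 and 2 = 2
x iff (x and x) = 2 iff 2 = 5
(x and (y and x)) and (x iff (x and x)) = 0 and 5 = 0
(not x and (x and (x or x))) implies ((x and (y and x)) and (x iff (x and x))) = 2 implies 0 = 3
No assignment yields a value below 3, so this is the minimum.

3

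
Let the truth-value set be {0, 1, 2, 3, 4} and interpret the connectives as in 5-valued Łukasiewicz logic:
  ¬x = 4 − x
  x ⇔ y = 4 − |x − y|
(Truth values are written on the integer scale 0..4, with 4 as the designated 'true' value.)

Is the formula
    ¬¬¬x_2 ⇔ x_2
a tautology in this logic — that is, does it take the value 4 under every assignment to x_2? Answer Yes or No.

No

Counterexample: take x_2 = 0.
¬x_2 = ¬0 = 4
¬¬x_2 = ¬4 = 0
¬¬¬x_2 = ¬0 = 4
¬¬¬x_2 ⇔ x_2 = 4 ⇔ 0 = 0
This gives 0 ≠ 4.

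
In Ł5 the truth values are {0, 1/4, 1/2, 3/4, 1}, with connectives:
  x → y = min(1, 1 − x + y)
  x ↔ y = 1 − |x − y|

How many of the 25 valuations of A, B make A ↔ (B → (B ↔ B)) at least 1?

value 1: 5 assignments (counts)
value 3/4: 5 assignments
value 1/2: 5 assignments
value 1/4: 5 assignments
value 0: 5 assignments
So 5 of the 25 assignments meet the threshold.

5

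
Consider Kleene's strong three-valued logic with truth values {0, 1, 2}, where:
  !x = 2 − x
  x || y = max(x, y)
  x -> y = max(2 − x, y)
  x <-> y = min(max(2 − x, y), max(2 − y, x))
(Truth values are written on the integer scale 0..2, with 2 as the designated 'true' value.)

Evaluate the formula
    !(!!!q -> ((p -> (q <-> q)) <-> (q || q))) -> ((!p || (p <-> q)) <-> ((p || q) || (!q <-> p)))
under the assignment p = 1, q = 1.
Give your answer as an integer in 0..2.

1

!q = !1 = 1
!!q = !1 = 1
!!!q = !1 = 1
q <-> q = 1 <-> 1 = 1
p -> (q <-> q) = 1 -> 1 = 1
q || q = 1 || 1 = 1
(p -> (q <-> q)) <-> (q || q) = 1 <-> 1 = 1
!!!q -> ((p -> (q <-> q)) <-> (q || q)) = 1 -> 1 = 1
!(!!!q -> ((p -> (q <-> q)) <-> (q || q))) = !1 = 1
!p = !1 = 1
p <-> q = 1 <-> 1 = 1
!p || (p <-> q) = 1 || 1 = 1
p || q = 1 || 1 = 1
!q = !1 = 1
!q <-> p = 1 <-> 1 = 1
(p || q) || (!q <-> p) = 1 || 1 = 1
(!p || (p <-> q)) <-> ((p || q) || (!q <-> p)) = 1 <-> 1 = 1
!(!!!q -> ((p -> (q <-> q)) <-> (q || q))) -> ((!p || (p <-> q)) <-> ((p || q) || (!q <-> p))) = 1 -> 1 = 1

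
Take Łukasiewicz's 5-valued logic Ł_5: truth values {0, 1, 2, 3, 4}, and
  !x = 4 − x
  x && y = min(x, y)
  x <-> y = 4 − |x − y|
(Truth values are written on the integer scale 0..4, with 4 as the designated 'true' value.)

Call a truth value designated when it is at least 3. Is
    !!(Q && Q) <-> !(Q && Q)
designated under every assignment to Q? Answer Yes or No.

No

Counterexample: take Q = 0.
Q && Q = 0 && 0 = 0
!(Q && Q) = !0 = 4
!!(Q && Q) = !4 = 0
Q && Q = 0 && 0 = 0
!(Q && Q) = !0 = 4
!!(Q && Q) <-> !(Q && Q) = 0 <-> 4 = 0
This gives 0, which is below 3.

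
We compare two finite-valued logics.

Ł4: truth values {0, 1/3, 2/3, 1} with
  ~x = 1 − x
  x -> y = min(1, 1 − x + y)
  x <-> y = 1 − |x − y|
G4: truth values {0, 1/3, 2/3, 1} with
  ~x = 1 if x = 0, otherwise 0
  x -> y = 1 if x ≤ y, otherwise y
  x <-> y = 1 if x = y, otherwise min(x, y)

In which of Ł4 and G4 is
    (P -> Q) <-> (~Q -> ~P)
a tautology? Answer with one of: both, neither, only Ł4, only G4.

only Ł4

In Ł4: every assignment gives 1 — tautology.
In G4: at P = 2/3, Q = 1/3 the value is 1/3 — not a tautology.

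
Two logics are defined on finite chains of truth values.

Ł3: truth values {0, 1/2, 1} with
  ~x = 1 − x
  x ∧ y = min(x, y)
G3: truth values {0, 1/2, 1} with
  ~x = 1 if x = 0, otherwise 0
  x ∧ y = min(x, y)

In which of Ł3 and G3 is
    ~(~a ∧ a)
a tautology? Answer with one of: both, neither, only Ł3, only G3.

In Ł3: at a = 1/2 the value is 1/2 — not a tautology.
In G3: every assignment gives 1 — tautology.

only G3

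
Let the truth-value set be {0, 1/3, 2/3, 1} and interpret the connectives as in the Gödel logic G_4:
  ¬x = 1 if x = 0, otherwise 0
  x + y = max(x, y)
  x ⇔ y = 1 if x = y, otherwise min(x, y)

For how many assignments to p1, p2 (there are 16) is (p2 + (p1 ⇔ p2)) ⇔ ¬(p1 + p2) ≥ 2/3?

p1 = 0, p2 = 0 ↦ 1  ≥
p1 = 0, p2 = 1/3 ↦ 0  <
p1 = 0, p2 = 2/3 ↦ 0  <
p1 = 0, p2 = 1 ↦ 0  <
p1 = 1/3, p2 = 0 ↦ 1  ≥
p1 = 1/3, p2 = 1/3 ↦ 0  <
p1 = 1/3, p2 = 2/3 ↦ 0  <
p1 = 1/3, p2 = 1 ↦ 0  <
p1 = 2/3, p2 = 0 ↦ 1  ≥
p1 = 2/3, p2 = 1/3 ↦ 0  <
p1 = 2/3, p2 = 2/3 ↦ 0  <
p1 = 2/3, p2 = 1 ↦ 0  <
p1 = 1, p2 = 0 ↦ 1  ≥
p1 = 1, p2 = 1/3 ↦ 0  <
p1 = 1, p2 = 2/3 ↦ 0  <
p1 = 1, p2 = 1 ↦ 0  <
So 4 of the 16 assignments meet the threshold.

4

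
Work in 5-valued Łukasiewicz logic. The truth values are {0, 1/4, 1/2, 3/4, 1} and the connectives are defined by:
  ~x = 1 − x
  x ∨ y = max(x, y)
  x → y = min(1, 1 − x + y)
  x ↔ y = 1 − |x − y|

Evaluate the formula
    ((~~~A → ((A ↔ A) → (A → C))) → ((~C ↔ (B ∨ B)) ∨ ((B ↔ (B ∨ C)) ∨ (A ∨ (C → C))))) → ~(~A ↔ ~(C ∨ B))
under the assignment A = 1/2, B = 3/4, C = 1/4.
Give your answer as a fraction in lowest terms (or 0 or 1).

1/4

~A = ~1/2 = 1/2
~~A = ~1/2 = 1/2
~~~A = ~1/2 = 1/2
A ↔ A = 1/2 ↔ 1/2 = 1
A → C = 1/2 → 1/4 = 3/4
(A ↔ A) → (A → C) = 1 → 3/4 = 3/4
~~~A → ((A ↔ A) → (A → C)) = 1/2 → 3/4 = 1
~C = ~1/4 = 3/4
B ∨ B = 3/4 ∨ 3/4 = 3/4
~C ↔ (B ∨ B) = 3/4 ↔ 3/4 = 1
B ∨ C = 3/4 ∨ 1/4 = 3/4
B ↔ (B ∨ C) = 3/4 ↔ 3/4 = 1
C → C = 1/4 → 1/4 = 1
A ∨ (C → C) = 1/2 ∨ 1 = 1
(B ↔ (B ∨ C)) ∨ (A ∨ (C → C)) = 1 ∨ 1 = 1
(~C ↔ (B ∨ B)) ∨ ((B ↔ (B ∨ C)) ∨ (A ∨ (C → C))) = 1 ∨ 1 = 1
(~~~A → ((A ↔ A) → (A → C))) → ((~C ↔ (B ∨ B)) ∨ ((B ↔ (B ∨ C)) ∨ (A ∨ (C → C)))) = 1 → 1 = 1
~A = ~1/2 = 1/2
C ∨ B = 1/4 ∨ 3/4 = 3/4
~(C ∨ B) = ~3/4 = 1/4
~A ↔ ~(C ∨ B) = 1/2 ↔ 1/4 = 3/4
~(~A ↔ ~(C ∨ B)) = ~3/4 = 1/4
((~~~A → ((A ↔ A) → (A → C))) → ((~C ↔ (B ∨ B)) ∨ ((B ↔ (B ∨ C)) ∨ (A ∨ (C → C))))) → ~(~A ↔ ~(C ∨ B)) = 1 → 1/4 = 1/4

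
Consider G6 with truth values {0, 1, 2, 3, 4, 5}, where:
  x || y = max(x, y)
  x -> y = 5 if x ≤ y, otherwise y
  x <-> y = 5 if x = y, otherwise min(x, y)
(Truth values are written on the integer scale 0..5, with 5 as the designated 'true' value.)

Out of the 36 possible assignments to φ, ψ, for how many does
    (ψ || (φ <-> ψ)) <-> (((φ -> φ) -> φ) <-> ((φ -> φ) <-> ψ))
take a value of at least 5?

value 5: 21 assignments (counts)
value 4: 1 assignment
value 3: 2 assignments
value 2: 3 assignments
value 1: 4 assignments
value 0: 5 assignments
So 21 of the 36 assignments meet the threshold.

21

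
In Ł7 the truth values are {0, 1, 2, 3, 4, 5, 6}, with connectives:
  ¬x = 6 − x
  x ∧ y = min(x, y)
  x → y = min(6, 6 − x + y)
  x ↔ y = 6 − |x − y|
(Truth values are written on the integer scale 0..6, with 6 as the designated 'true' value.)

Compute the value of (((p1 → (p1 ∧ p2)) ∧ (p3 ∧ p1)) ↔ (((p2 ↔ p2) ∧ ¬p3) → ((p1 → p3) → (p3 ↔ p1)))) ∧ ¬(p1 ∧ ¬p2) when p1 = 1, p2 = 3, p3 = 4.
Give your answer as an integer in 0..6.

1

p1 ∧ p2 = 1 ∧ 3 = 1
p1 → (p1 ∧ p2) = 1 → 1 = 6
p3 ∧ p1 = 4 ∧ 1 = 1
(p1 → (p1 ∧ p2)) ∧ (p3 ∧ p1) = 6 ∧ 1 = 1
p2 ↔ p2 = 3 ↔ 3 = 6
¬p3 = ¬4 = 2
(p2 ↔ p2) ∧ ¬p3 = 6 ∧ 2 = 2
p1 → p3 = 1 → 4 = 6
p3 ↔ p1 = 4 ↔ 1 = 3
(p1 → p3) → (p3 ↔ p1) = 6 → 3 = 3
((p2 ↔ p2) ∧ ¬p3) → ((p1 → p3) → (p3 ↔ p1)) = 2 → 3 = 6
((p1 → (p1 ∧ p2)) ∧ (p3 ∧ p1)) ↔ (((p2 ↔ p2) ∧ ¬p3) → ((p1 → p3) → (p3 ↔ p1))) = 1 ↔ 6 = 1
¬p2 = ¬3 = 3
p1 ∧ ¬p2 = 1 ∧ 3 = 1
¬(p1 ∧ ¬p2) = ¬1 = 5
(((p1 → (p1 ∧ p2)) ∧ (p3 ∧ p1)) ↔ (((p2 ↔ p2) ∧ ¬p3) → ((p1 → p3) → (p3 ↔ p1)))) ∧ ¬(p1 ∧ ¬p2) = 1 ∧ 5 = 1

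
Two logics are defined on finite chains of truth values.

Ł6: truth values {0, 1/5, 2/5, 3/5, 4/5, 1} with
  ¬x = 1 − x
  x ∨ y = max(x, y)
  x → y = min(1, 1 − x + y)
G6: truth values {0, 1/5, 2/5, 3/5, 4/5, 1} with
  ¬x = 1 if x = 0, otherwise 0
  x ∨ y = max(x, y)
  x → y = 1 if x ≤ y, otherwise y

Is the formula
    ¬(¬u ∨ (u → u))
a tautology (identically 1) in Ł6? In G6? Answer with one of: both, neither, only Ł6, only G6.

In Ł6: at u = 0 the value is 0 — not a tautology.
In G6: at u = 0 the value is 0 — not a tautology.

neither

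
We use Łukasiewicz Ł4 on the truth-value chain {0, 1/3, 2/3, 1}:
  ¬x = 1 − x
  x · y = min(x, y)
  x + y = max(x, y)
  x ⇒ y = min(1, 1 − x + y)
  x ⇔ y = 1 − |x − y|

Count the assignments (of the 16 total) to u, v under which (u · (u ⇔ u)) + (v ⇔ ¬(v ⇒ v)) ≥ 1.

u = 0, v = 0 ↦ 1  ≥
u = 0, v = 1/3 ↦ 2/3  <
u = 0, v = 2/3 ↦ 1/3  <
u = 0, v = 1 ↦ 0  <
u = 1/3, v = 0 ↦ 1  ≥
u = 1/3, v = 1/3 ↦ 2/3  <
u = 1/3, v = 2/3 ↦ 1/3  <
u = 1/3, v = 1 ↦ 1/3  <
u = 2/3, v = 0 ↦ 1  ≥
u = 2/3, v = 1/3 ↦ 2/3  <
u = 2/3, v = 2/3 ↦ 2/3  <
u = 2/3, v = 1 ↦ 2/3  <
u = 1, v = 0 ↦ 1  ≥
u = 1, v = 1/3 ↦ 1  ≥
u = 1, v = 2/3 ↦ 1  ≥
u = 1, v = 1 ↦ 1  ≥
So 7 of the 16 assignments meet the threshold.

7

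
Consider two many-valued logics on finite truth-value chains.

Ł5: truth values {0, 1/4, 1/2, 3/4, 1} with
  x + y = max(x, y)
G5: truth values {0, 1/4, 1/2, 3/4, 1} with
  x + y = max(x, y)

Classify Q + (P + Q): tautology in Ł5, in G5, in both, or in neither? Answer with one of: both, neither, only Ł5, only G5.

In Ł5: at P = 0, Q = 0 the value is 0 — not a tautology.
In G5: at P = 0, Q = 0 the value is 0 — not a tautology.

neither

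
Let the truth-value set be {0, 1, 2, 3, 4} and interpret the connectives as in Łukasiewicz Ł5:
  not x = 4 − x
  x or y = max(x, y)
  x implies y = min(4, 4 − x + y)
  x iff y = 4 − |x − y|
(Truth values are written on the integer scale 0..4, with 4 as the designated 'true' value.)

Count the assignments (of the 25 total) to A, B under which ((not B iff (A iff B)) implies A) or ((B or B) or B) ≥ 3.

18

value 4: 16 assignments (counts)
value 3: 2 assignments (counts)
value 2: 5 assignments
value 1: 1 assignment
value 0: 1 assignment
So 18 of the 25 assignments meet the threshold.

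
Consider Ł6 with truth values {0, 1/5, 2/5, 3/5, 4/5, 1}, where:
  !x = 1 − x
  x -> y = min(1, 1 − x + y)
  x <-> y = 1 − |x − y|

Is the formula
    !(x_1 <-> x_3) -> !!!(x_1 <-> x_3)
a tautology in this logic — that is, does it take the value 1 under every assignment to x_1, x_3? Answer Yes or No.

At x_1 = 3/5, x_3 = 4/5, for instance:
x_1 <-> x_3 = 3/5 <-> 4/5 = 4/5
!(x_1 <-> x_3) = !4/5 = 1/5
!!(x_1 <-> x_3) = !1/5 = 4/5
!!!(x_1 <-> x_3) = !4/5 = 1/5
!(x_1 <-> x_3) -> !!!(x_1 <-> x_3) = 1/5 -> 1/5 = 1
and checking the remaining 35 assignments likewise gives ≥ 1 in every case.

Yes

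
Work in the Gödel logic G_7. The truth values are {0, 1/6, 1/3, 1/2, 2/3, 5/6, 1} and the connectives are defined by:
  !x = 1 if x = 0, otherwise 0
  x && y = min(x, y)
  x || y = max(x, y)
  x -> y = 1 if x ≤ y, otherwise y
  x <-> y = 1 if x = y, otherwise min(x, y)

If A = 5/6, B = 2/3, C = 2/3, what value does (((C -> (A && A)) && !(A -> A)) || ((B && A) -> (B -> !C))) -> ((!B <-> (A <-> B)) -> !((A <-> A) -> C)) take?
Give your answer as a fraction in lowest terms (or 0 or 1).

A && A = 5/6 && 5/6 = 5/6
C -> (A && A) = 2/3 -> 5/6 = 1
A -> A = 5/6 -> 5/6 = 1
!(A -> A) = !1 = 0
(C -> (A && A)) && !(A -> A) = 1 && 0 = 0
B && A = 2/3 && 5/6 = 2/3
!C = !2/3 = 0
B -> !C = 2/3 -> 0 = 0
(B && A) -> (B -> !C) = 2/3 -> 0 = 0
((C -> (A && A)) && !(A -> A)) || ((B && A) -> (B -> !C)) = 0 || 0 = 0
!B = !2/3 = 0
A <-> B = 5/6 <-> 2/3 = 2/3
!B <-> (A <-> B) = 0 <-> 2/3 = 0
A <-> A = 5/6 <-> 5/6 = 1
(A <-> A) -> C = 1 -> 2/3 = 2/3
!((A <-> A) -> C) = !2/3 = 0
(!B <-> (A <-> B)) -> !((A <-> A) -> C) = 0 -> 0 = 1
(((C -> (A && A)) && !(A -> A)) || ((B && A) -> (B -> !C))) -> ((!B <-> (A <-> B)) -> !((A <-> A) -> C)) = 0 -> 1 = 1

1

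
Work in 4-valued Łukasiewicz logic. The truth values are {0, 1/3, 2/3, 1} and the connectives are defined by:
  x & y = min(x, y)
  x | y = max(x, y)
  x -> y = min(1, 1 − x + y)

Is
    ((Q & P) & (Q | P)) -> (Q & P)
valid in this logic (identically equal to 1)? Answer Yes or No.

Yes

P = 0, Q = 0 ↦ 1
P = 0, Q = 1/3 ↦ 1
P = 0, Q = 2/3 ↦ 1
P = 0, Q = 1 ↦ 1
P = 1/3, Q = 0 ↦ 1
P = 1/3, Q = 1/3 ↦ 1
P = 1/3, Q = 2/3 ↦ 1
P = 1/3, Q = 1 ↦ 1
P = 2/3, Q = 0 ↦ 1
P = 2/3, Q = 1/3 ↦ 1
P = 2/3, Q = 2/3 ↦ 1
P = 2/3, Q = 1 ↦ 1
P = 1, Q = 0 ↦ 1
P = 1, Q = 1/3 ↦ 1
P = 1, Q = 2/3 ↦ 1
P = 1, Q = 1 ↦ 1
Every assignment gives a value ≥ 1.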